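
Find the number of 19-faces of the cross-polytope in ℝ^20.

f_19(20-orthoplex) = 2^20 · (20 choose 20) = 1048576.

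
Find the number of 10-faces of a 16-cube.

Choose 10 of 16 axes to span the face (C(16,10) = 8008 ways), then fix each of the remaining 6 coordinates at one of its two extreme values (2^6 = 64 ways): 8008·64 = 512512.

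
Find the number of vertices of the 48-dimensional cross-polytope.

Number of vertices = 2n = 96.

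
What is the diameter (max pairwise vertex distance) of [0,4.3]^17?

d = √(4.3² + 4.3² + ... + 4.3²) [17 terms] = √(17·4.3²) = 4.3√17 ≈ 17.7294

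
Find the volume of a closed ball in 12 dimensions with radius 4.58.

The n-ball volume is π^(n/2)·r^n/Γ(n/2+1). With n=12, r=4.58: V ≈ 1.1375e+08.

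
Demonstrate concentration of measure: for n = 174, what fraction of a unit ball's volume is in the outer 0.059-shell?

1 - (1-0.059)^174 ≈ 0.999975 ≈ 99.997461%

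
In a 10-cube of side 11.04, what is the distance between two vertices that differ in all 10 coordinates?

Diagonal = √10 · 11.04 ≈ 34.9115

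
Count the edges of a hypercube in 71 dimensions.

Each of the 2^71 = 2361183241434822606848 vertices has degree 71; total edges = 71·2^71/2 = 83822005070936202543104.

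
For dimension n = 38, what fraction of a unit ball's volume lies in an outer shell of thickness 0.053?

1 - (1-0.053)^38 ≈ 0.87373 ≈ 87.37%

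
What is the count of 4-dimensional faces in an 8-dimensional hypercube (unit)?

f_4(8-cube) = (8 choose 4) · 2^4 = 1120.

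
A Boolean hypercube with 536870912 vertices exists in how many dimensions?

2^n = 536870912 ⇒ n = log_2(536870912) = 29.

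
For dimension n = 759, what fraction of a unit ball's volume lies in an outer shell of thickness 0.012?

1 - (1-0.012)^759 ≈ 0.999895 ≈ 99.9895%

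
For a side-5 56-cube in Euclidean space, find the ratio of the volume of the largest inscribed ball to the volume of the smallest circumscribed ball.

V_in/V_out = n^(-n/2) = 56^(-56/2) ≈ 1.12392e-49.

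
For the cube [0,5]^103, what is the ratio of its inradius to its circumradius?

For an n-cube of any side s, the inradius is s/2 and the circumradius is s√n/2, so the ratio is 1/√103 ≈ 0.0985329.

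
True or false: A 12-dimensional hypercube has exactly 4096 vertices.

True. The 12-cube has 2^12 = 4096 vertices.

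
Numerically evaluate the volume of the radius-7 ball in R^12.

V_12(7) = π^(12/2) · (7)^12 / Γ(12/2 + 1) = 13841287201·π^6/720 ≈ 1.84818e+10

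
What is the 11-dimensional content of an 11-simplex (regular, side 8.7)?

Volume = 8.7^11 · √(12/2^11) / 11! ≈ 41.4459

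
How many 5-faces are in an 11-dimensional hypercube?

Number of 5-faces = C(11,5) · 2^(11-5) = 462 · 64 = 29568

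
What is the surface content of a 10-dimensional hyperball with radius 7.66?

S_10(7.66) = 2·π^(10/2)·(7.66)^9 / Γ(10/2) ≈ 2.31541e+09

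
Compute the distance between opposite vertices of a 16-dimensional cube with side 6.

Diagonal = √16 · 6 = 24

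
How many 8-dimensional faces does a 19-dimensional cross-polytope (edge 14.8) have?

Number of 8-faces = 2^(8+1) · C(19,8+1) = 512 · 92378 = 47297536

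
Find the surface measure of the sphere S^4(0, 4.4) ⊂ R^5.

S_5(4.4) = 2·π^(5/2)·(4.4)^4 / Γ(5/2) ≈ 9864.59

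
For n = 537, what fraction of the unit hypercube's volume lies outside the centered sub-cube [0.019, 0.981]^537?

The inner cube has side 1-2·0.019 = 0.962 and volume (0.962)^537 ≈ 9.226e-10, so the shell holds 0.9999999991 of the volume.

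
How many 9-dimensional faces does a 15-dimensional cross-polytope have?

An n-cross-polytope has 2^(k+1)·C(n,k+1) k-faces. Here 2^10·C(15,10) = 1024·3003 = 3075072.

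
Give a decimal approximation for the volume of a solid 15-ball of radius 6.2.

V_15(6.2) = π^(15/2) · (6.2)^15 / Γ(15/2 + 1) ≈ 2.93295e+11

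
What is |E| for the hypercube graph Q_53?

The 53-cube has n·2^(n-1) = 53·2^52 = 53·4503599627370496 = 238690780250636288 edges.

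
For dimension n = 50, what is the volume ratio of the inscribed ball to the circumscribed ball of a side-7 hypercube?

V_in / V_out = (r_in/r_out)^50 = (1/√50)^50 = 50^(-50/2) ≈ 3.35544e-43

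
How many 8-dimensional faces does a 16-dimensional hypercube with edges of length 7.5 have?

An n-cube has C(n,k)·2^(n-k) k-faces. Here C(16,8)·2^8 = 12870·256 = 3294720.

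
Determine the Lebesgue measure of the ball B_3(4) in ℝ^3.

The n-ball volume is π^(n/2)·r^n/Γ(n/2+1). With n=3, r=4: V = 256·π/3 ≈ 268.083.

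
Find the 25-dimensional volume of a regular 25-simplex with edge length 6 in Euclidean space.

Volume = 6^25 · √(26/2^25) / 25! ≈ 1.61342e-09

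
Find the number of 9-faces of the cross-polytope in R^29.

Each 9-face is the convex hull of 10 vertices, one chosen as ±e_i from each of 10 distinct axes: 2^10·C(29,10) = 20510730240.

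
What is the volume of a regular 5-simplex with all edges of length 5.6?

Volume = 5.6^5 · √(6/2^5) / 5! ≈ 19.8728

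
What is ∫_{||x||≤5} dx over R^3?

V_3(5) = π^(3/2) · (5)^3 / Γ(3/2 + 1) = 500·π/3 ≈ 523.599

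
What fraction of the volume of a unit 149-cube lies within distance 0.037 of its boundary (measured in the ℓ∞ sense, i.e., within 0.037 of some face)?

1 - (1 - 2·0.037)^149 = 1 - 0.926^149 ≈ 0.999989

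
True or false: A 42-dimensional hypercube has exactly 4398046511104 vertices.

True. The 42-cube has 2^42 = 4398046511104 vertices.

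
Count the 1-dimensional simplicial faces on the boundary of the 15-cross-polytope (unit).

Number of 1-faces = 2^(1+1) · C(15,1+1) = 4 · 105 = 420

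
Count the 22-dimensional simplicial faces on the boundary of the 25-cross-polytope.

An n-cross-polytope has 2^(k+1)·C(n,k+1) k-faces. Here 2^23·C(25,23) = 8388608·300 = 2516582400.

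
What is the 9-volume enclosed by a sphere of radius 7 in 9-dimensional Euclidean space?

The n-ball volume is π^(n/2)·r^n/Γ(n/2+1). With n=9, r=7: V = 184473632·π^4/135 ≈ 1.33107e+08.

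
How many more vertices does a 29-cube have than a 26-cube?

The 29-cube has 2^29 = 536870912 vertices. The 26-cube has 2^26 = 67108864 vertices. Difference: 536870912 - 67108864 = 469762048.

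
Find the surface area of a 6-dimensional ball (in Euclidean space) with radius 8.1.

S = n·V_n(r)/r = 6·V_6(8.1)/8.1 (volume-to-surface relation), giving 1.08112e+06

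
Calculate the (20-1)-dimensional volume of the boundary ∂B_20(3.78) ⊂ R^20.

S = n·V_n(r)/r = 20·V_20(3.78)/3.78 (volume-to-surface relation), giving 4.84295e+10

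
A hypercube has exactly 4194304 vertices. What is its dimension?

n = log_2(4194304) = 22.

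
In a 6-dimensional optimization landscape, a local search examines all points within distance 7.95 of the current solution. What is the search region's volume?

Volume = π^{6/2}·(7.95)^6/Γ(4) ≈ 1.30467e+06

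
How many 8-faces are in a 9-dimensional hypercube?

An n-cube has C(n,k)·2^(n-k) k-faces. Here C(9,8)·2^1 = 9·2 = 18.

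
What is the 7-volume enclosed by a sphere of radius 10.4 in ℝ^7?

Volume = π^{7/2}·(10.4)^7/Γ(9/2) ≈ 6.21747e+07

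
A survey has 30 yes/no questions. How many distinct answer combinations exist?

Each vertex is a binary string of length 30, so there are 2^30 = 1073741824.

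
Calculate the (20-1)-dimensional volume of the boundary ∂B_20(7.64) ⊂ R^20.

S = n·V_n(r)/r = 20·V_20(7.64)/7.64 (volume-to-surface relation), giving 3.10127e+16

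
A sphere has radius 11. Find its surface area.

The surface area of an n-ball is 2π^(n/2) r^(n-1) / Γ(n/2). For n=3, r=11: 4πr² = 4π·(11)² ≈ 1520.53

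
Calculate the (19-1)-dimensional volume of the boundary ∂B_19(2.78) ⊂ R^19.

S = n·V_n(r)/r = 19·V_19(2.78)/2.78 (volume-to-surface relation), giving 8.71259e+07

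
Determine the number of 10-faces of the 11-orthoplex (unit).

Each 10-face is the convex hull of 11 vertices, one chosen as ±e_i from each of 11 distinct axes: 2^11·C(11,11) = 2048.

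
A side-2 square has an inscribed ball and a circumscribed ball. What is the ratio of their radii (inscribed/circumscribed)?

Ratio = (s/2)/(s√2/2) = 2^(-1/2) ≈ 0.707107.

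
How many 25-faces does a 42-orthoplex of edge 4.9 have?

An n-cross-polytope has 2^(k+1)·C(n,k+1) k-faces. Here 2^26·C(42,26) = 67108864·166509721602 = 11174278261666480128.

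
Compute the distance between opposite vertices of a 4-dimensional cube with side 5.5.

Diagonal = √4 · 5.5 = 11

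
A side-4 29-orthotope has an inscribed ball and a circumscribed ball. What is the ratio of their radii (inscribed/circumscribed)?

r_in = 4/2 (half the side); r_out = 4√29/2 (half the diagonal). Ratio = 1/√29 ≈ 0.185695.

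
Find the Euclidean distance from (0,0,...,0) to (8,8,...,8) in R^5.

||(8,8,...,8)|| = √(5)·8 ≈ 17.8885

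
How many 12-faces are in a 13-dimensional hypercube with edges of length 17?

f_12(13-cube) = (13 choose 12) · 2^1 = 26.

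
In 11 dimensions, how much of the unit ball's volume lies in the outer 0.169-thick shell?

Shell fraction = 1 - (1-0.169)^11 ≈ 0.8695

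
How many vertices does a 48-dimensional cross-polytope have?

The 48-dimensional cross-polytope has 2n = 2·48 = 96 vertices.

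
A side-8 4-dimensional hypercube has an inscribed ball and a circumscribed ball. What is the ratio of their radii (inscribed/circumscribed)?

Ratio = (s/2)/(s√4/2) = 4^(-1/2) ≈ 0.5.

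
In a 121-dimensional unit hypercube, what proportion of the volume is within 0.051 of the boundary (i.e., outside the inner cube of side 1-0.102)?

The inner cube has side 1-2·0.051 = 0.898 and volume (0.898)^121 ≈ 2.22e-06, so the shell holds 0.9999977796 of the volume.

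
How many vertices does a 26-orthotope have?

Each vertex is a binary string of length 26, so there are 2^26 = 67108864.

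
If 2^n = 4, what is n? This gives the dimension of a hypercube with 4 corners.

2^n = 4 ⇒ n = log_2(4) = 2.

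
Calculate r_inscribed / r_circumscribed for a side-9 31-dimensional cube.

Ratio = (s/2)/(s√31/2) = 31^(-1/2) ≈ 0.179605.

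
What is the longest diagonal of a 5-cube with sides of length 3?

d = √(3² + 3² + ... + 3²) [5 terms] = √(5·3²) = 3√5 ≈ 6.7082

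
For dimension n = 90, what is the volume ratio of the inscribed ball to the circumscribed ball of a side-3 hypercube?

V_in/V_out = n^(-n/2) = 90^(-90/2) ≈ 1.14574e-88.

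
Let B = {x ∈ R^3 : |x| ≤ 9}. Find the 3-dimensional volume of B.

Volume = π^{3/2}·(9)^3/Γ(5/2) = 972·π ≈ 3053.63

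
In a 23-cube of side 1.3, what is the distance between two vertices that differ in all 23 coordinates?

d = √(1.3² + 1.3² + ... + 1.3²) [23 terms] = √(23·1.3²) = 1.3√23 ≈ 6.23458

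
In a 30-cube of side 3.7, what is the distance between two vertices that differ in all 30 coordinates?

Diagonal = √30 · 3.7 ≈ 20.2657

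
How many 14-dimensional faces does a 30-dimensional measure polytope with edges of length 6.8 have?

f_14(30-cube) = (30 choose 14) · 2^16 = 9530420428800.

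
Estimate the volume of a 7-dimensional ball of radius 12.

Volume = π^{7/2}·(12)^7/Γ(9/2) = 191102976·π^3/35 ≈ 1.69297e+08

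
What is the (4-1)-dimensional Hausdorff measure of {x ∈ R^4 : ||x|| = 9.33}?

S_4(9.33) = 2·π^(4/2)·(9.33)^3 / Γ(4/2) ≈ 16031.5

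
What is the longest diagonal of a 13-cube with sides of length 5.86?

The space diagonal of an n-cube of side s is s√n. Here 5.86·√13 ≈ 21.1285.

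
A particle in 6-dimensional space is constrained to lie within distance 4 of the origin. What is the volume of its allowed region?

Volume = π^{6/2}·(4)^6/Γ(4) = 2048·π^3/3 ≈ 21167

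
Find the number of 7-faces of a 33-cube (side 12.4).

f_7(33-cube) = (33 choose 7) · 2^26 = 286692288233472.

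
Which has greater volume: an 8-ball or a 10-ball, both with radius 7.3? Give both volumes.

V_8(7.3) ≈ 3.27319e+07. V_10(7.3) ≈ 1.09597e+09. The 10-ball is larger.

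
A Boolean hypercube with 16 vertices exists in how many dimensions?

n = log_2(16) = 4.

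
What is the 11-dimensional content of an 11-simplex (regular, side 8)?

For a regular n-simplex with edge a, V = (a^n / n!)·√((n+1)/2^n). With a=8, n=11: V ≈ 16.4725.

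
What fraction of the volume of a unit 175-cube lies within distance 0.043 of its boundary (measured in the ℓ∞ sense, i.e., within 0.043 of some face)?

The inner cube has side 1-2·0.043 = 0.914 and volume (0.914)^175 ≈ 1.464e-07, so the shell holds 0.9999998536 of the volume.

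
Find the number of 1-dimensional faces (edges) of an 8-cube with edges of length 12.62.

The 8-cube has n·2^(n-1) = 8·2^7 = 8·128 = 1024 edges.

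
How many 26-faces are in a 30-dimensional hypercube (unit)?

An n-cube has C(n,k)·2^(n-k) k-faces. Here C(30,26)·2^4 = 27405·16 = 438480.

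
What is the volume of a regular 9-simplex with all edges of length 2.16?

For a regular n-simplex with edge a, V = (a^n / n!)·√((n+1)/2^n). With a=2.16, n=9: V ≈ 0.000394172.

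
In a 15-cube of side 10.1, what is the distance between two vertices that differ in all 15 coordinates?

d = √(10.1² + 10.1² + ... + 10.1²) [15 terms] = √(15·10.1²) = 10.1√15 ≈ 39.1171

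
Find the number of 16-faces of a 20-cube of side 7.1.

f_16(20-cube) = (20 choose 16) · 2^4 = 77520.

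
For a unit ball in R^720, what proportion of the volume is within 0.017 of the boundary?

1 - (1-0.017)^720 ≈ 0.9999956496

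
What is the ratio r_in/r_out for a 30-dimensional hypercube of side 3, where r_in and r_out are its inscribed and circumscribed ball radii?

r_in = 3/2 (half the side); r_out = 3√30/2 (half the diagonal). Ratio = 1/√30 ≈ 0.182574.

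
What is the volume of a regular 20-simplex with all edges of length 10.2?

For a regular n-simplex with edge a, V = (a^n / n!)·√((n+1)/2^n). With a=10.2, n=20: V ≈ 0.273331.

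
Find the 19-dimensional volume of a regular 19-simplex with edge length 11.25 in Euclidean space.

For a regular n-simplex with edge a, V = (a^n / n!)·√((n+1)/2^n). With a=11.25, n=19: V ≈ 4.75919.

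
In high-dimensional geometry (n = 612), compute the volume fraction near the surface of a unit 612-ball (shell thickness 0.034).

1 - (1-0.034)^612 ≈ 0.9999999994 ≈ (100 - 6.4e-08)%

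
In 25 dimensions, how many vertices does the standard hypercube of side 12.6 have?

The 25-cube has 2^25 = 33554432 vertices.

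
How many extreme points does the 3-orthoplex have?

An n-cross-polytope has 2n vertices; here n = 3, giving 6.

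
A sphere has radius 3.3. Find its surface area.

The surface area of an n-ball is 2π^(n/2) r^(n-1) / Γ(n/2). For n=3, r=3.3: 4πr² = 4π·(3.3)² ≈ 136.848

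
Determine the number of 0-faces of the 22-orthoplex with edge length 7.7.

f_0(22-orthoplex) = 2^1 · (22 choose 1) = 44.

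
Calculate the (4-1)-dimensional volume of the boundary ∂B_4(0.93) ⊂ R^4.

S = n·V_n(r)/r = 4·V_4(0.93)/0.93 (volume-to-surface relation), giving 15.8774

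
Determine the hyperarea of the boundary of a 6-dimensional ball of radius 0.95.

S = n·V_n(r)/r = 6·V_6(0.95)/0.95 (volume-to-surface relation), giving 23.9921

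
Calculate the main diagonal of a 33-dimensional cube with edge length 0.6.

||(0.6,0.6,...,0.6)|| = √(33)·0.6 ≈ 3.44674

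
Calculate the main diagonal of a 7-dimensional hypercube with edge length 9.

The space diagonal of an n-cube of side s is s√n. Here 9·√7 ≈ 23.8118.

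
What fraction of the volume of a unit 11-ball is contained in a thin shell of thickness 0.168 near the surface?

Shell fraction = 1 - (1-0.168)^11 ≈ 0.867762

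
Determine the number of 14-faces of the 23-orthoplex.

Number of 14-faces = 2^(14+1) · C(23,14+1) = 32768 · 490314 = 16066609152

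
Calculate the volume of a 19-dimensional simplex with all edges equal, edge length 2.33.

V = (2.33^19 / 19!) · √((19+1) / 2^19) ≈ 4.84616e-13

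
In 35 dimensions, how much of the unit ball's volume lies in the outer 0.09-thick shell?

Shell fraction = 1 - (1-0.09)^35 ≈ 0.963149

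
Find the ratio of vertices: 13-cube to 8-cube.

The 13-cube has 2^13 = 8192 vertices. The 8-cube has 2^8 = 256 vertices. Ratio: 8192/256 = 32.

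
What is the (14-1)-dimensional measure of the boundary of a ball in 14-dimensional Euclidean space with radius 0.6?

S = n·V_n(r)/r = 14·V_14(0.6)/0.6 (volume-to-surface relation), giving 0.0109575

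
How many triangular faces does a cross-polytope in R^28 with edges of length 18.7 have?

An n-cross-polytope has 2^(k+1)·C(n,k+1) k-faces. Here 2^3·C(28,3) = 8·3276 = 26208.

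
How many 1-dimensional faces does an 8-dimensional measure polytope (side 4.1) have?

f_1(8-cube) = (8 choose 1) · 2^7 = 1024.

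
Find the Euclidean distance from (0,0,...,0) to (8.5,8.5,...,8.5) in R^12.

Diagonal = √12 · 8.5 ≈ 29.4449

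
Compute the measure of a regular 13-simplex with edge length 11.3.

V_13 = √(14) · 11.3^13 / (13! · 2^(13/2)) ≈ 325.169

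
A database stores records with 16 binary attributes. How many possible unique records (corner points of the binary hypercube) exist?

An n-cube has 2^n vertices; for n = 16 that is 2^16 = 65536.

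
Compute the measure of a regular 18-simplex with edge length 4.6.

V = (4.6^18 / 18!) · √((18+1) / 2^18) ≈ 1.13085e-06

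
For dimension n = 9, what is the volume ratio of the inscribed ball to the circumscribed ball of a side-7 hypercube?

V_in/V_out = n^(-n/2) = 9^(-9/2) ≈ 5.08053e-05.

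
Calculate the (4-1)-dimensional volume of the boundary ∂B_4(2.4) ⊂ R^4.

S_4(2.4) = 2·π^(4/2)·(2.4)^3 / Γ(4/2) ≈ 272.875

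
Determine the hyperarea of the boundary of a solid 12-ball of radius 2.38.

The surface area of an n-ball is 2π^(n/2) r^(n-1) / Γ(n/2). For n=12, r=2.38: 222379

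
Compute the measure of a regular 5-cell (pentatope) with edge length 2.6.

Volume = 2.6^4 · √(5/2^4) / 4! ≈ 1.06441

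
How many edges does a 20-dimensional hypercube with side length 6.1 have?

Each of the 2^20 = 1048576 vertices has degree 20; total edges = 20·2^20/2 = 10485760.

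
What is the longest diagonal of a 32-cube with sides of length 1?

||(1,1,...,1)|| = √(32)·1 ≈ 5.65685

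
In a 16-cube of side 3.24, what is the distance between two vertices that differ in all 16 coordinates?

||(3.24,3.24,...,3.24)|| = √(16)·3.24 = 12.96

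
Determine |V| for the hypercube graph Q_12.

The 12-cube has 2^12 = 4096 vertices.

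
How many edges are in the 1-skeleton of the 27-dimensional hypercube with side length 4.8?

An n-cube has n·2^(n-1) edges. With n = 27: 27·67108864 = 1811939328.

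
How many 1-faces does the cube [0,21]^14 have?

An n-cube has n·2^(n-1) edges. With n = 14: 14·8192 = 114688.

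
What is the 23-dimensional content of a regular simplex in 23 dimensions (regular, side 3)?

V_23 = √(24) · 3^23 / (23! · 2^(23/2)) ≈ 6.15964e-15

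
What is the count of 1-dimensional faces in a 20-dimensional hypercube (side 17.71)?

Choose 1 of 20 axes to span the face (C(20,1) = 20 ways), then fix each of the remaining 19 coordinates at one of its two extreme values (2^19 = 524288 ways): 20·524288 = 10485760.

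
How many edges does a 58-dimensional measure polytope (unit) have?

Number of 1-faces = C(58,1)·2^(58-1) = 58·144115188075855872 = 8358680908399640576.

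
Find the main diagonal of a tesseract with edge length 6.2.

The space diagonal of an n-cube of side s is s√n. Here 6.2·√4 = 12.4.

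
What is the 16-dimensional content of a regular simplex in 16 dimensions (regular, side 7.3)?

V = (7.3^16 / 16!) · √((16+1) / 2^16) ≈ 0.0500646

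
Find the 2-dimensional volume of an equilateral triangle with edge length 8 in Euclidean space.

Area = (√3/4) · 8² = 27.7128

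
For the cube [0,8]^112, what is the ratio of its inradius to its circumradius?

For an n-cube of any side s, the inradius is s/2 and the circumradius is s√n/2, so the ratio is 1/√112 ≈ 0.0944911.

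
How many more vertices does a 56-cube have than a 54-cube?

The 56-cube has 2^56 = 72057594037927936 vertices. The 54-cube has 2^54 = 18014398509481984 vertices. Difference: 72057594037927936 - 18014398509481984 = 54043195528445952.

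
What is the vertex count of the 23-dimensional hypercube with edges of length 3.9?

The 23-cube has 2^23 = 8388608 vertices.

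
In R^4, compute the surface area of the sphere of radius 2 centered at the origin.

The surface area of an n-ball is 2π^(n/2) r^(n-1) / Γ(n/2). For n=4, r=2: 16·π^2 ≈ 157.914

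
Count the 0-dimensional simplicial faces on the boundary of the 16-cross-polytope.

Number of 0-faces = 2^(0+1) · C(16,0+1) = 2 · 16 = 32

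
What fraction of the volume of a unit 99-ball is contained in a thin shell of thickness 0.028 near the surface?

1 - (1-0.028)^99 ≈ 0.939888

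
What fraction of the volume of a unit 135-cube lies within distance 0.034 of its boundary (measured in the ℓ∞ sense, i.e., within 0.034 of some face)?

Shell fraction = 1 - (1-0.068)^135 ≈ 0.999926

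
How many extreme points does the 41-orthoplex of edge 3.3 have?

Number of vertices = 2n = 82.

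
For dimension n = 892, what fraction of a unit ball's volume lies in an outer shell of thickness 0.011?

1 - (1-0.011)^892 ≈ 0.999948 ≈ 99.9948%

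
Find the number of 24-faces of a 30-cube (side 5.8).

Choose 24 of 30 axes to span the face (C(30,24) = 593775 ways), then fix each of the remaining 6 coordinates at one of its two extreme values (2^6 = 64 ways): 593775·64 = 38001600.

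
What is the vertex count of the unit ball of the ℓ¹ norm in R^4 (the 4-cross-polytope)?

An n-cross-polytope has 2n vertices; here n = 4, giving 8.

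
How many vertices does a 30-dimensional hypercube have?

Number of vertices = 2^30 = 1073741824.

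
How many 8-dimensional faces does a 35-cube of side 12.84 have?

Choose 8 of 35 axes to span the face (C(35,8) = 23535820 ways), then fix each of the remaining 27 coordinates at one of its two extreme values (2^27 = 134217728 ways): 23535820·134217728 = 3158924287016960.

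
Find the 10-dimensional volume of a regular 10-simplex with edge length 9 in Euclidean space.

V = (9^10 / 10!) · √((10+1) / 2^10) ≈ 99.5883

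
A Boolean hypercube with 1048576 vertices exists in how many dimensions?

2^n = 1048576 ⇒ n = log_2(1048576) = 20.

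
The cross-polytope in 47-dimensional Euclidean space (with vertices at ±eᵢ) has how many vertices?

The vertices are ±e_1, ..., ±e_47, so there are 2·47 = 94.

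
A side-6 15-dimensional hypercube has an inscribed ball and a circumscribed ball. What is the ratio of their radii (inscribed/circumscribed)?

Ratio = (s/2)/(s√15/2) = 15^(-1/2) ≈ 0.258199.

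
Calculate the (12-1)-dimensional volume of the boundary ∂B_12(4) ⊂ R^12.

The surface area of an n-ball is 2π^(n/2) r^(n-1) / Γ(n/2). For n=12, r=4: 1048576·π^6/15 ≈ 6.7206e+07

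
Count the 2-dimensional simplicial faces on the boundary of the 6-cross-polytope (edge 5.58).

An n-cross-polytope has 2^(k+1)·C(n,k+1) k-faces. Here 2^3·C(6,3) = 8·20 = 160.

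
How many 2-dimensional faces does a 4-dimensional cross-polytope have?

Each 2-face is the convex hull of 3 vertices, one chosen as ±e_i from each of 3 distinct axes: 2^3·C(4,3) = 32.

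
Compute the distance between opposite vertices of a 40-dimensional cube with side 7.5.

||(7.5,7.5,...,7.5)|| = √(40)·7.5 ≈ 47.4342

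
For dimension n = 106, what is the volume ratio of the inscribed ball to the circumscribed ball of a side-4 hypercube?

The radii are 4/2 and 4√106/2, so the volume ratio is (1/√106)^106 = 106^{-106/2} ≈ 4.55816e-108.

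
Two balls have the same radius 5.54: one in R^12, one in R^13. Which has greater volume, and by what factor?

V_12(5.54) ≈ 1.11605e+09, V_13(5.54) ≈ 4.21666e+09. The 13-ball is larger by a factor of 3.778.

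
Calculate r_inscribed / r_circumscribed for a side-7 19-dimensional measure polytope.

Ratio = (s/2)/(s√19/2) = 19^(-1/2) ≈ 0.229416.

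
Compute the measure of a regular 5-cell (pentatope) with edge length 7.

For a regular n-simplex with edge a, V = (a^n / n!)·√((n+1)/2^n). With a=7, n=4: V ≈ 55.925.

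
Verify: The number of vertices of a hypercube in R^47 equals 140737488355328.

True. The 47-cube has 2^47 = 140737488355328 vertices.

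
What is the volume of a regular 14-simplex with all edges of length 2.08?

Volume = 2.08^14 · √(15/2^14) / 14! ≈ 9.84723e-09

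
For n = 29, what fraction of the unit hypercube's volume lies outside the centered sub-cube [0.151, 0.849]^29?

1 - (1 - 2·0.151)^29 = 1 - 0.698^29 ≈ 0.99997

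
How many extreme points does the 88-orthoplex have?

An n-cross-polytope has 2n vertices; here n = 88, giving 176.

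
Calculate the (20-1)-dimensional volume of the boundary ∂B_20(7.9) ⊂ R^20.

The surface area of an n-ball is 2π^(n/2) r^(n-1) / Γ(n/2). For n=20, r=7.9: 5.85707e+16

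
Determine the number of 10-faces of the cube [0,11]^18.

An n-cube has C(n,k)·2^(n-k) k-faces. Here C(18,10)·2^8 = 43758·256 = 11202048.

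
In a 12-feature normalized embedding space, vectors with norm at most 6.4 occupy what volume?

V_12(6.4) = π^(12/2) · (6.4)^12 / Γ(12/2 + 1) ≈ 6.3056e+09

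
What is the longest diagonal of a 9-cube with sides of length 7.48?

||(7.48,7.48,...,7.48)|| = √(9)·7.48 = 22.44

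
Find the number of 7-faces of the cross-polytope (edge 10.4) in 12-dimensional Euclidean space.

Each 7-face is the convex hull of 8 vertices, one chosen as ±e_i from each of 8 distinct axes: 2^8·C(12,8) = 126720.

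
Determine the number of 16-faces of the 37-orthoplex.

Number of 16-faces = 2^(16+1) · C(37,16+1) = 131072 · 15905368710 = 2084748487557120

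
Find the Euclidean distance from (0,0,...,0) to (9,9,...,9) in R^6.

||(9,9,...,9)|| = √(6)·9 ≈ 22.0454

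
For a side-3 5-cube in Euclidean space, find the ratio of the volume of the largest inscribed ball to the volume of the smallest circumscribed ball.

Volume scales as r^n, and r_in/r_out = 1/√5, giving (1/√5)^5 ≈ 0.0178885.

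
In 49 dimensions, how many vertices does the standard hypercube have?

The 49-cube has 2^49 = 562949953421312 vertices.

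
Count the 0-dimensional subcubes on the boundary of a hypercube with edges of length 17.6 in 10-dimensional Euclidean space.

Choose 0 of 10 axes to span the face (C(10,0) = 1 way), then fix each of the remaining 10 coordinates at one of its two extreme values (2^10 = 1024 ways): 1·1024 = 1024.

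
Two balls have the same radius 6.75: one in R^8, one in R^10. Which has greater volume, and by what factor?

V_8(6.75) ≈ 1.74912e+07, V_10(6.75) ≈ 5.00733e+08. The 10-ball is larger by a factor of 28.63.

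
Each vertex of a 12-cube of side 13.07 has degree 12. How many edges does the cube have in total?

Each of the 2^12 = 4096 vertices has degree 12; total edges = 12·2^12/2 = 24576.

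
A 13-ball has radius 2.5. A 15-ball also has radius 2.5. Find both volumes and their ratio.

V_13(2.5) ≈ 135694. V_15(2.5) ≈ 355247. Ratio V_13/V_15 ≈ 0.382.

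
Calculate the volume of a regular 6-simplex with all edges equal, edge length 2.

V_6 = √(7) · 2^6 / (6! · 2^(6/2)) ≈ 0.0293972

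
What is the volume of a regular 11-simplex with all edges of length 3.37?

For a regular n-simplex with edge a, V = (a^n / n!)·√((n+1)/2^n). With a=3.37, n=11: V ≈ 0.00122095.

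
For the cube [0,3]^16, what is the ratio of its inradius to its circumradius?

r_in / r_out = (3/2) / (3√16/2) = 1/√16 ≈ 0.25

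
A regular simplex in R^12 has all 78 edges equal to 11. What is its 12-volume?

Volume = 11^12 · √(13/2^12) / 12! ≈ 369.119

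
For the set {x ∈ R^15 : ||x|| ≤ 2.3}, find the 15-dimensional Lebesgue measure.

The n-ball volume is π^(n/2)·r^n/Γ(n/2+1). With n=15, r=2.3: V ≈ 101706.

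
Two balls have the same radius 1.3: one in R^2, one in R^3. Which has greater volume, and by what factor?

V_2(1.3) ≈ 5.30929, V_3(1.3) ≈ 9.20277. The 3-ball is larger by a factor of 1.733.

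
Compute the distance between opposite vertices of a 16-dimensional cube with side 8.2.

d = √(8.2² + 8.2² + ... + 8.2²) [16 terms] = √(16·8.2²) = 8.2√16 = 32.8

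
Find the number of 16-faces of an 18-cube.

Number of 16-faces = C(18,16) · 2^(18-16) = 153 · 4 = 612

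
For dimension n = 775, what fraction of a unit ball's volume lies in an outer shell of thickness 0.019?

1 - (1-0.019)^775 ≈ 0.9999996505 ≈ 99.999965%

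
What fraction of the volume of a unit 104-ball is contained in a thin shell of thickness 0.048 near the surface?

V(inner)/V(outer) = ((1-0.048)/1)^104 ≈ 0.006001, so the shell fraction is 0.993999.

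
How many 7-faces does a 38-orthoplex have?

An n-cross-polytope has 2^(k+1)·C(n,k+1) k-faces. Here 2^8·C(38,8) = 256·48903492 = 12519293952.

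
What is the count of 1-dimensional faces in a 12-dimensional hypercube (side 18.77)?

Number of 1-faces = C(12,1) · 2^(12-1) = 12 · 2048 = 24576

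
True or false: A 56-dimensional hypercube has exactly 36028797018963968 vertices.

False. The 56-cube has 2^56 = 72057594037927936 vertices.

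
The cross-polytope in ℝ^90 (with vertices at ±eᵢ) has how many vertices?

An n-cross-polytope has 2n vertices; here n = 90, giving 180.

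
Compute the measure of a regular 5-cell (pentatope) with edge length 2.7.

For a regular n-simplex with edge a, V = (a^n / n!)·√((n+1)/2^n). With a=2.7, n=4: V ≈ 1.23785.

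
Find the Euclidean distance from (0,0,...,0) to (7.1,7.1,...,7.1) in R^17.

||(7.1,7.1,...,7.1)|| = √(17)·7.1 ≈ 29.274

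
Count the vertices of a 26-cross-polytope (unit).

The 26-dimensional cross-polytope has 2n = 2·26 = 52 vertices.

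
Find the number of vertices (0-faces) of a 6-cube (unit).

Choose 0 of 6 axes to span the face (C(6,0) = 1 way), then fix each of the remaining 6 coordinates at one of its two extreme values (2^6 = 64 ways): 1·64 = 64.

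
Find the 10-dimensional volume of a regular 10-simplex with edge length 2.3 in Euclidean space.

V = (2.3^10 / 10!) · √((10+1) / 2^10) ≈ 0.000118321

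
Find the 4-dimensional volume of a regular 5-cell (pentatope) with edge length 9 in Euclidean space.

For a regular n-simplex with edge a, V = (a^n / n!)·√((n+1)/2^n). With a=9, n=4: V ≈ 152.821.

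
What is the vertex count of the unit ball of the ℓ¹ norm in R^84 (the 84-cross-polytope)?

An n-cross-polytope has 2n vertices; here n = 84, giving 168.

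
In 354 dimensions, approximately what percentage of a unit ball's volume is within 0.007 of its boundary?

1 - (1-0.007)^354 ≈ 0.916817 ≈ 91.68%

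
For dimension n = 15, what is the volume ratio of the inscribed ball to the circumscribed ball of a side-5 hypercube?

V_in/V_out = n^(-n/2) = 15^(-15/2) ≈ 1.51118e-09.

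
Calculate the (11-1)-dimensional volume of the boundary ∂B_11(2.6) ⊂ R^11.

S_11(2.6) = 2·π^(11/2)·(2.6)^10 / Γ(11/2) ≈ 292571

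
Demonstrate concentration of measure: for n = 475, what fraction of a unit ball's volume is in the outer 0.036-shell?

1 - (1-0.036)^475 ≈ 0.9999999727 ≈ 99.999997%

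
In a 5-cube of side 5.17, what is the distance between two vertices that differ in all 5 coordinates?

d = √(5.17² + 5.17² + ... + 5.17²) [5 terms] = √(5·5.17²) = 5.17√5 ≈ 11.5605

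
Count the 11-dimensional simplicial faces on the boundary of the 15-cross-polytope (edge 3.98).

Number of 11-faces = 2^(11+1) · C(15,11+1) = 4096 · 455 = 1863680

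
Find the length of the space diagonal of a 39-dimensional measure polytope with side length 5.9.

The space diagonal of an n-cube of side s is s√n. Here 5.9·√39 ≈ 36.8455.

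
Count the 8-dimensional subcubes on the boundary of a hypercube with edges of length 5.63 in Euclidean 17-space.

Choose 8 of 17 axes to span the face (C(17,8) = 24310 ways), then fix each of the remaining 9 coordinates at one of its two extreme values (2^9 = 512 ways): 24310·512 = 12446720.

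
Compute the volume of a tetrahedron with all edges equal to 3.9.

Volume = (√2/12) · 3.9³ = 6.99081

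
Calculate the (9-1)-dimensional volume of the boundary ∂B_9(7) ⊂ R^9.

|∂B_9(7)| = 26353376·π^4/15 ≈ 1.71137e+08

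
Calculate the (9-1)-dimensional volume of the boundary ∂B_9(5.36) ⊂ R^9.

S = n·V_n(r)/r = 9·V_9(5.36)/5.36 (volume-to-surface relation), giving 2.02245e+07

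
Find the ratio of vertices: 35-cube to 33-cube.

The 35-cube has 2^35 = 34359738368 vertices. The 33-cube has 2^33 = 8589934592 vertices. Ratio: 34359738368/8589934592 = 4.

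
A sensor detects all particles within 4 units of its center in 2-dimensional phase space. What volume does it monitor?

V = 16·π ≈ 50.2655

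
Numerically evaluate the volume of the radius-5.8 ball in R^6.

V_6(5.8) = π^(6/2) · (5.8)^6 / Γ(6/2 + 1) ≈ 196728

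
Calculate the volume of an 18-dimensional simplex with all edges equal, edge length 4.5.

V_18 = √(19) · 4.5^18 / (18! · 2^(18/2)) ≈ 7.61362e-07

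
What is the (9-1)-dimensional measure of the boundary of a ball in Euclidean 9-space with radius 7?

S = n·V_n(r)/r = 9·V_9(7)/7 (volume-to-surface relation), giving 26353376·π^4/15 ≈ 1.71137e+08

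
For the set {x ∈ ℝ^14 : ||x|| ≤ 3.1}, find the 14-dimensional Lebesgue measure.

V_14(3.1) = π^(14/2) · (3.1)^14 / Γ(14/2 + 1) ≈ 4.5361e+06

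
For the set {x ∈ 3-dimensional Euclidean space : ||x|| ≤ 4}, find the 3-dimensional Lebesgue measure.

Volume = π^{3/2}·(4)^3/Γ(5/2) = 256·π/3 ≈ 268.083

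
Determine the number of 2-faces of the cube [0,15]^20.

f_2(20-cube) = (20 choose 2) · 2^18 = 49807360.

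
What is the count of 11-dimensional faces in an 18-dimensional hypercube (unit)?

Choose 11 of 18 axes to span the face (C(18,11) = 31824 ways), then fix each of the remaining 7 coordinates at one of its two extreme values (2^7 = 128 ways): 31824·128 = 4073472.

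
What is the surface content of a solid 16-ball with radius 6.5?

|∂B_16(6.5)| = 51185893014090757·π^8/82575360 ≈ 5.88164e+12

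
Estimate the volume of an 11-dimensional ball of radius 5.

The n-ball volume is π^(n/2)·r^n/Γ(n/2+1). With n=11, r=5: V = 625000000·π^5/2079 ≈ 9.19973e+07.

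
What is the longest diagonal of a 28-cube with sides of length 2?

Diagonal = √28 · 2 ≈ 10.583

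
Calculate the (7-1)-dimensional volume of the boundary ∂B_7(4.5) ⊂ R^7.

S_7(4.5) = 2·π^(7/2)·(4.5)^6 / Γ(7/2) = 177147·π^3/20 ≈ 274633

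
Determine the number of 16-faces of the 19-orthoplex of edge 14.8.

Number of 16-faces = 2^(16+1) · C(19,16+1) = 131072 · 171 = 22413312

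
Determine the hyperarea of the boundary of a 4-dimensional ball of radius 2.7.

S_4(2.7) = 2·π^(4/2)·(2.7)^3 / Γ(4/2) ≈ 388.527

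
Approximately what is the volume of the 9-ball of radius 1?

V = 32·π^4/945 ≈ 3.29851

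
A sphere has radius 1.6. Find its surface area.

The surface area of an n-ball is 2π^(n/2) r^(n-1) / Γ(n/2). For n=3, r=1.6: 4πr² = 4π·(1.6)² ≈ 32.1699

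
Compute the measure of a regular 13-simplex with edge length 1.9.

Volume = 1.9^13 · √(14/2^13) / 13! ≈ 2.79181e-08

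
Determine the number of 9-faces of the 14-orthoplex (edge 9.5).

An n-cross-polytope has 2^(k+1)·C(n,k+1) k-faces. Here 2^10·C(14,10) = 1024·1001 = 1025024.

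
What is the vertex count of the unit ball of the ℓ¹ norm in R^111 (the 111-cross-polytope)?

An n-cross-polytope has 2n vertices; here n = 111, giving 222.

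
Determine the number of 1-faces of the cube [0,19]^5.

An n-cube has C(n,k)·2^(n-k) k-faces. Here C(5,1)·2^4 = 5·16 = 80.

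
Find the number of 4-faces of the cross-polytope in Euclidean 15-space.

f_4(15-orthoplex) = 2^5 · (15 choose 5) = 96096.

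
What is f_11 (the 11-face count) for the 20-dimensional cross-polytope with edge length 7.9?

Each 11-face is the convex hull of 12 vertices, one chosen as ±e_i from each of 12 distinct axes: 2^12·C(20,12) = 515973120.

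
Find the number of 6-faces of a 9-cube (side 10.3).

An n-cube has C(n,k)·2^(n-k) k-faces. Here C(9,6)·2^3 = 84·8 = 672.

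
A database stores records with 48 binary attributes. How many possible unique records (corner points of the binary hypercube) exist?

Each vertex is a binary string of length 48, so there are 2^48 = 281474976710656.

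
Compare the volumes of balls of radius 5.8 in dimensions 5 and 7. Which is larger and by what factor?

V_5(5.8) ≈ 34549.2, V_7(5.8) ≈ 1.04322e+06. The 7-ball is larger by a factor of 30.2.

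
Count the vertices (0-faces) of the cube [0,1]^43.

Number of vertices = 2^43 = 8796093022208.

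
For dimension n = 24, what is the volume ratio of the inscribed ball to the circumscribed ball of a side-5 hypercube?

Volume scales as r^n, and r_in/r_out = 1/√24, giving (1/√24)^24 ≈ 2.7382e-17.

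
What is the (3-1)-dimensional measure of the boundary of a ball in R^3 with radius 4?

The surface area of an n-ball is 2π^(n/2) r^(n-1) / Γ(n/2). For n=3, r=4: 4πr² = 4π·(4)² ≈ 201.062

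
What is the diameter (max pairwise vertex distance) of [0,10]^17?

Diagonal = √17 · 10 ≈ 41.2311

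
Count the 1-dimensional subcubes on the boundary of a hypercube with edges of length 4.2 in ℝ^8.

Choose 1 of 8 axes to span the face (C(8,1) = 8 ways), then fix each of the remaining 7 coordinates at one of its two extreme values (2^7 = 128 ways): 8·128 = 1024.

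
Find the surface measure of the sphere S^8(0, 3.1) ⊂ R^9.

The surface area of an n-ball is 2π^(n/2) r^(n-1) / Γ(n/2). For n=9, r=3.1: 253194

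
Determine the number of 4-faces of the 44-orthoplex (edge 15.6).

f_4(44-orthoplex) = 2^5 · (44 choose 5) = 34752256.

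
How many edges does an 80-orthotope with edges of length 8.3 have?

Number of 1-faces = C(80,1)·2^(80-1) = 80·604462909807314587353088 = 48357032784585166988247040.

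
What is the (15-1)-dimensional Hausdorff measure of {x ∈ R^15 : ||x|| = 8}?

|∂B_15(8)| = 1125899906842624·π^7/135135 ≈ 2.51641e+13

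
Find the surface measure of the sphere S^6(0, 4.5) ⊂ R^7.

S_7(4.5) = 2·π^(7/2)·(4.5)^6 / Γ(7/2) = 177147·π^3/20 ≈ 274633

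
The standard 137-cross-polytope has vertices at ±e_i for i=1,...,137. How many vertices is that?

An n-cross-polytope has 2n vertices; here n = 137, giving 274.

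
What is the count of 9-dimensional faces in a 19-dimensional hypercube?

An n-cube has C(n,k)·2^(n-k) k-faces. Here C(19,9)·2^10 = 92378·1024 = 94595072.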